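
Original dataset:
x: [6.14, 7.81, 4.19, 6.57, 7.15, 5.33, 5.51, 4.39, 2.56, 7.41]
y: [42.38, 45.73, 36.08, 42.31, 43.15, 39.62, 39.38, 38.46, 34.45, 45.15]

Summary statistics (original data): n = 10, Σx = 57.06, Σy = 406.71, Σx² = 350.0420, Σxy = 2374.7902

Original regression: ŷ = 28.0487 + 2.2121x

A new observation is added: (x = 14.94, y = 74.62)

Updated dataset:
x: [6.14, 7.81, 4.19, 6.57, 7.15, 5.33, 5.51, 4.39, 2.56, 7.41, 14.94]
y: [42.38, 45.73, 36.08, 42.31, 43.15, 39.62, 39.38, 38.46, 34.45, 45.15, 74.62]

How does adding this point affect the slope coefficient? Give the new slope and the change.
Adding the point moves β₁ from 2.2121 to 3.3253, i.e. it increases by 1.1132 (+50.3%).

The new point has HIGH LEVERAGE: x = 14.94 is far from the original mean x̄ = 57.06/10 ≈ 5.71 (original range [2.56, 7.81]).

Step 1: Update the sums with the new point (n goes from 10 to 11)
Σx  = 57.06 + 14.94 = 72.00
Σy  = 406.71 + 74.62 = 481.33
Σx² = 350.0420 + 14.94² = 350.0420 + 223.2036 = 573.2456
Σxy = 2374.7902 + 14.94×74.62 = 2374.7902 + 1114.8228 = 3489.6130

Step 2: Recompute the slope with b₁ = (nΣxy − ΣxΣy) / (nΣx² − (Σx)²)
Numerator   = 11×3489.6130 − 72.00×481.33 = 38385.7430 − 34655.7600 = 3729.9830
Denominator = 11×573.2456 − 72.00² = 6305.7016 − 5184.0000 = 1121.7016
b₁(new) = 3729.9830 / 1121.7016 = 3.3253

(Same formula on the original sums: (10×2374.7902 − 57.06×406.71) / (10×350.0420 − 57.06²) = 541.0294 / 244.5764 = 2.2121, matching the given fit.)

Step 3: Change in slope
Δβ₁ = 3.3253 − 2.2121 = +1.1132
Relative change = +1.1132 / 2.2121 × 100% = +50.3%
→ the slope increases when the point is added.

Because the point sits above the extension of the original line at a high-leverage x, it tilts the fit up.
In practice: investigate whether it comes from the same population as the rest of the sample.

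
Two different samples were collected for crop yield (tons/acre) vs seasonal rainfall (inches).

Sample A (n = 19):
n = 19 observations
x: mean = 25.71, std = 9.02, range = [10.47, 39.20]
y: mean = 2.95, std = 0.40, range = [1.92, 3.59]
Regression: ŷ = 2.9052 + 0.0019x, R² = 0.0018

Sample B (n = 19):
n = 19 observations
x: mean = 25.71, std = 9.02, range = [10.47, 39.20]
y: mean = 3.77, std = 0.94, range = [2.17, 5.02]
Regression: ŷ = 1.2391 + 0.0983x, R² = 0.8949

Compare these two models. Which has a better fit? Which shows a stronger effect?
Model B has the better fit (R² = 0.8949 vs 0.0018). Model B shows the stronger effect (|β₁| = 0.0983 vs 0.0019).

Model Comparison:

Fit — compare R²:
- Model A: R² = 0.0018 → 0.18% of variance in crop yield explained
- Model B: R² = 0.8949 → 89.49% of variance in crop yield explained
- 0.8949 > 0.0018 → Model B has the better fit

Strength of effect — compare |β₁|:
- Model A: β₁ = 0.0019 → predicted crop yield rises 0.0019 tons/acre per additional inch of rainfall
- Model B: β₁ = 0.0983 → predicted crop yield rises 0.0983 tons/acre per additional inch of rainfall
- |0.0019| < |0.0983| → Model B shows the stronger marginal effect

Note: The two samples could reflect different populations, time periods, or measurement quality.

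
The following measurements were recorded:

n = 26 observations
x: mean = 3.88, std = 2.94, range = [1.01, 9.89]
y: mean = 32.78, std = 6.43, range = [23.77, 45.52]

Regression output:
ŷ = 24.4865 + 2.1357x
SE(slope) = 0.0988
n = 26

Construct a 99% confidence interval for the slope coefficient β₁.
The 99% CI for β₁ is (1.8594, 2.4120)

Confidence interval for the slope:

The 99% CI for β₁ is: β̂₁ ± t*(α/2, n-2) × SE(β̂₁)

Step 1: Find critical t-value
- Confidence level = 0.99
- Degrees of freedom = n - 2 = 26 - 2 = 24
- t*(α/2, 24) = 2.7969

Step 2: Calculate margin of error
Margin = 2.7969 × 0.0988 = 0.2763

Step 3: Construct interval
CI = 2.1357 ± 0.2763
CI = (1.8594, 2.4120)

Interpretation: each one-unit increase in x is associated with a change in mean y of between 1.8594 and 2.4120, with 99% confidence.
Since 0 is outside the interval, a two-sided test at α = 0.01 would reject H₀: β₁ = 0.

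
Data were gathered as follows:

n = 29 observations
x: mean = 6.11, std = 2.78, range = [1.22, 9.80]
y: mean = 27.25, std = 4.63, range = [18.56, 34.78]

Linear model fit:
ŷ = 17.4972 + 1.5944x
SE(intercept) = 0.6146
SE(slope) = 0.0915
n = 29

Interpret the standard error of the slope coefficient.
The slope 1.5944 is pinned down to within about ±0.0915 (one SE) by these data — relative uncertainty 5.7%, i.e. precise.

SE(β̂₁) = s / √Sxx, where s is the residual standard deviation and Sxx = Σ(x − x̄)². It is the yardstick for how far β̂₁ = 1.5944 could plausibly be from the true slope.

Relative precision:
- SE / |β̂₁| = 0.0915 / 1.5944 = 5.7%
- Rule of thumb (under 20%: precise; 20% to under 50%: moderately precise; 50% or more: imprecise) → precise

Link to the t-test: t = β̂₁ / SE(β̂₁) = 1.5944 / 0.0915 = 17.4251, the statistic for H₀: β₁ = 0.

What drives SE(β̂₁): larger n (here n = 29) → smaller SE.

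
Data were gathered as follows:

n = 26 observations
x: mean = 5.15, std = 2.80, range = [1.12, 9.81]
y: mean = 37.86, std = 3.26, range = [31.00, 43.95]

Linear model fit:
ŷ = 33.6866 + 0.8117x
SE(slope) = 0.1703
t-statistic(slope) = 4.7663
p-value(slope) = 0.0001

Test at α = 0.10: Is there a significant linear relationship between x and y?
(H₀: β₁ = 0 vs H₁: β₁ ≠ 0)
Since p-value = 0.0001 < α = 0.10, reject H₀ — the slope is significantly different from 0.

Hypothesis test for the slope coefficient:

H₀: β₁ = 0 (no linear relationship)
H₁: β₁ ≠ 0 (linear relationship exists)

Test statistic: t = β̂₁ / SE(β̂₁) = 0.8117 / 0.1703 = 4.7663

p = 0.0001: how often a slope estimate this far from 0 (in SE units) would arise by chance if β₁ were truly 0.

Decision rule: reject H₀ if p-value < α.
p-value = 0.0001 < α = 0.10 → reject H₀.

At α = 0.10 the data do provide convincing evidence of a nonzero slope.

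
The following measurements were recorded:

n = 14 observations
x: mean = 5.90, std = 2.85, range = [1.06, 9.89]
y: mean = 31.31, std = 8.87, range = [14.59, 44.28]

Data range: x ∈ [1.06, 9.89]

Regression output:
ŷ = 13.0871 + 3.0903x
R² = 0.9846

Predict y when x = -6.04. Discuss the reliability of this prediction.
ŷ = -5.5783 (extrapolation — x = -6.04 lies outside [1.06, 9.89], so reliability is low).

Prediction calculation:
ŷ = 13.0871 + 3.0903 × (-6.04)
ŷ = -5.5783

Reliability:
- Data range: x ∈ [1.06, 9.89]
- Prediction point: x = -6.04 is 7.10 units below the observed range → this is EXTRAPOLATION, not interpolation

Why that matters here:
- The standard error of prediction grows with (x − x̄)², and x = -6.04 is far from x̄ = 5.90
- The linear relationship may not hold outside the observed range

A defensible statement: 'if the linear trend continued to x = -6.04, y would be about -5.5783' — the premise is untested.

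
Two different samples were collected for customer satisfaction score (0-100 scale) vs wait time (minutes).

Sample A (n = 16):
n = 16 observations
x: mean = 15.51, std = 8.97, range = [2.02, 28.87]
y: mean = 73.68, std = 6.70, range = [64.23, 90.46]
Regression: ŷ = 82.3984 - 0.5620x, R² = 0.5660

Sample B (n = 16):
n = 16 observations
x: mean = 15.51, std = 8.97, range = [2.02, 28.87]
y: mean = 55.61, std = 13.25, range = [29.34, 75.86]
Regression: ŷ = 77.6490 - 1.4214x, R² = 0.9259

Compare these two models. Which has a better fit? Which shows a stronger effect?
Model B has the better fit (R² = 0.9259 vs 0.5660). Model B shows the stronger effect (|β₁| = 1.4214 vs 0.5620).

Model Comparison:

Fit — compare R²:
- Model A: R² = 0.5660 → 56.60% of variance in satisfaction score explained
- Model B: R² = 0.9259 → 92.59% of variance in satisfaction score explained
- 0.9259 > 0.5660 → Model B has the better fit

Strength of effect — compare |β₁|:
- Model A: β₁ = -0.5620 → predicted satisfaction score falls 0.5620 points per additional minute of wait time
- Model B: β₁ = -1.4214 → predicted satisfaction score falls 1.4214 points per additional minute of wait time
- |-0.5620| < |-1.4214| → Model B shows the stronger marginal effect

Notes:
- The two samples could reflect different populations, time periods, or measurement quality.
- R² measures how tightly points cluster around the line; β₁ measures how steep the line is — they answer different questions.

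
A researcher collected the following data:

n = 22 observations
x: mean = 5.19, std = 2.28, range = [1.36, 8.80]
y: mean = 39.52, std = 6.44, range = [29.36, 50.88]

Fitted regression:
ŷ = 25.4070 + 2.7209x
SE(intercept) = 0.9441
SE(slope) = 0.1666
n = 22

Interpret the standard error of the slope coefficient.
SE(slope) = 0.1666 measures the uncertainty in the estimated slope. The coefficient is estimated precisely (SE/|β̂₁| = 6.1%).

SE(β̂₁) = s / √Sxx, where s is the residual standard deviation and Sxx = Σ(x − x̄)². It is the yardstick for how far β̂₁ = 2.7209 could plausibly be from the true slope.

Relative precision:
- SE / |β̂₁| = 0.1666 / 2.7209 = 6.1%
- Rule of thumb (under 20%: precise; 20% to under 50%: moderately precise; 50% or more: imprecise) → precise

Link to the t-test: t = β̂₁ / SE(β̂₁) = 2.7209 / 0.1666 = 16.3319, the statistic for H₀: β₁ = 0.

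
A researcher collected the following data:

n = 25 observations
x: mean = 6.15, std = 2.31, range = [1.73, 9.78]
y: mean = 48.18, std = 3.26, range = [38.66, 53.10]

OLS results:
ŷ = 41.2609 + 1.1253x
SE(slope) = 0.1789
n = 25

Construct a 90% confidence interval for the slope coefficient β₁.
The 90% CI for β₁ is (0.8187, 1.4319)

Confidence interval for the slope:

The 90% CI for β₁ is: β̂₁ ± t*(α/2, n-2) × SE(β̂₁)

Step 1: Find critical t-value
- Confidence level = 0.9
- Degrees of freedom = n - 2 = 25 - 2 = 23
- t*(α/2, 23) = 1.7139

Step 2: Calculate margin of error
Margin = 1.7139 × 0.1789 = 0.3066

Step 3: Construct interval
CI = 1.1253 ± 0.3066
CI = (0.8187, 1.4319)

Interpretation: intervals built this way capture the true β₁ in 90% of repeated samples; here the plausible range for the per-unit effect of x on y is 0.8187 to 1.4319.
Both endpoints are positive, so the data support a genuinely positive slope at this confidence level.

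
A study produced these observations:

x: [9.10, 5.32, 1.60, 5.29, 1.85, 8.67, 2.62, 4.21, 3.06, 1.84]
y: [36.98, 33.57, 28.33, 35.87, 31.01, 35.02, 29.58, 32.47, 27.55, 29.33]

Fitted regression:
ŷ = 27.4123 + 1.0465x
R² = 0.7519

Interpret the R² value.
About 75.19% of the variability in y is accounted for by the regression on x (R² = 0.7519) — a strong linear fit.

R² (coefficient of determination) measures the proportion of variance in y explained by the regression model.

Here R² = 0.7519:
- Explained: 75.19% of the variation in y
- Unexplained (residual): 100% − 75.19% = 24.81%
- Rule of thumb (below 0.3 weak; 0.3 to below 0.7 moderate; 0.7 and above strong) → strong

Note: R² never decreases when predictors are added, so it should not be used alone to compare models of different size.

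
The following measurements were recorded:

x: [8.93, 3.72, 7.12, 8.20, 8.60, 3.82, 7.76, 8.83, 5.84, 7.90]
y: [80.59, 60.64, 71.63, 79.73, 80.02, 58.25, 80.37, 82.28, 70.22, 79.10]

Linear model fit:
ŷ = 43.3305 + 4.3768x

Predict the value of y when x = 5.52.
ŷ = 67.4904

Plug x = 5.52 into the fitted line:

ŷ = 43.3305 + 4.3768 × 5.52
ŷ = 43.3305 + 24.1599
ŷ = 67.4904

This is a point prediction; actual observations scatter around it by roughly the residual standard deviation.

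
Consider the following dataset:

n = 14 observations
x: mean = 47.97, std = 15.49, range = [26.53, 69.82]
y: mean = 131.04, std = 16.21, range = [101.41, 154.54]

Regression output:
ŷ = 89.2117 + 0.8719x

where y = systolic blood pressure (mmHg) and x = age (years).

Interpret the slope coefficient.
On average, blood pressure is about 0.8719 mmHg higher for every extra year of age.

The slope coefficient β₁ = 0.8719 represents the marginal effect of age on blood pressure.

Interpretation:
- Age up by 1 year → predicted blood pressure increases by 0.8719 mmHg
- This is a linear approximation: the same per-unit change is assumed across the whole observed x range

(β₀ = 89.2117 is the fitted value at x = 0 and is not part of the slope interpretation.)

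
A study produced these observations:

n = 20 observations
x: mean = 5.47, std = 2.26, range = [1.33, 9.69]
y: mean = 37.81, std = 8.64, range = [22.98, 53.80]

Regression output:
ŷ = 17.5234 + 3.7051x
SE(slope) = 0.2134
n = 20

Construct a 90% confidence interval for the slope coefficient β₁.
The 90% CI for β₁ is (3.3350, 4.0752)

Confidence interval for the slope:

The 90% CI for β₁ is: β̂₁ ± t*(α/2, n-2) × SE(β̂₁)

Step 1: Find critical t-value
- Confidence level = 0.9
- Degrees of freedom = n - 2 = 20 - 2 = 18
- t*(α/2, 18) = 1.7341

Step 2: Calculate margin of error
Margin = 1.7341 × 0.2134 = 0.3701

Step 3: Construct interval
CI = 3.7051 ± 0.3701
CI = (3.3350, 4.0752)

Interpretation: each one-unit increase in x is associated with a change in mean y of between 3.3350 and 4.0752, with 90% confidence.
The interval does not include 0, suggesting a significant linear relationship.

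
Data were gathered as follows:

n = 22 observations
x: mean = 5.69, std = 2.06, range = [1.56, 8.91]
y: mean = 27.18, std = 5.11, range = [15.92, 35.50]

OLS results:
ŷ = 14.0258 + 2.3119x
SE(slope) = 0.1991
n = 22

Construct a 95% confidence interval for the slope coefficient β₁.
The 95% CI for β₁ is (1.8966, 2.7272)

Confidence interval for the slope:

The 95% CI for β₁ is: β̂₁ ± t*(α/2, n-2) × SE(β̂₁)

Step 1: Find critical t-value
- Confidence level = 0.95
- Degrees of freedom = n - 2 = 22 - 2 = 20
- t*(α/2, 20) = 2.0860

Step 2: Calculate margin of error
Margin = 2.0860 × 0.1991 = 0.4153

Step 3: Construct interval
CI = 2.3119 ± 0.4153
CI = (1.8966, 2.7272)

Interpretation: each one-unit increase in x is associated with a change in mean y of between 1.8966 and 2.7272, with 95% confidence.
Both endpoints are positive, so the data support a genuinely positive slope at this confidence level.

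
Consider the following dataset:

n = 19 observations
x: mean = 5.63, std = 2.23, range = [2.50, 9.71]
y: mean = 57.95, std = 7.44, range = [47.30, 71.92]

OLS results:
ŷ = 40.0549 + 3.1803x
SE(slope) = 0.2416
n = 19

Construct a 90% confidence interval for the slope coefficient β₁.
The 90% CI for β₁ is (2.7600, 3.6006)

Confidence interval for the slope:

The 90% CI for β₁ is: β̂₁ ± t*(α/2, n-2) × SE(β̂₁)

Step 1: Find critical t-value
- Confidence level = 0.9
- Degrees of freedom = n - 2 = 19 - 2 = 17
- t*(α/2, 17) = 1.7396

Step 2: Calculate margin of error
Margin = 1.7396 × 0.2416 = 0.4203

Step 3: Construct interval
CI = 3.1803 ± 0.4203
CI = (2.7600, 3.6006)

Interpretation: We are 90% confident that the true slope β₁ lies between 2.7600 and 3.6006.
The interval does not include 0, suggesting a significant linear relationship.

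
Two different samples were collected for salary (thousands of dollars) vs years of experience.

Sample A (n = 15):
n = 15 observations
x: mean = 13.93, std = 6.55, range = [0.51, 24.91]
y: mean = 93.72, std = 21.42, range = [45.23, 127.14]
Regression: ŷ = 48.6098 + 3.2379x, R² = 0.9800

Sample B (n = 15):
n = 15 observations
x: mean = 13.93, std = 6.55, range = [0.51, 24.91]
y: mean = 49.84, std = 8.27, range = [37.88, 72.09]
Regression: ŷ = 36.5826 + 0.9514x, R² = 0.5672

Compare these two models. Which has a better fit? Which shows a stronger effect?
Model A has the better fit (R² = 0.9800 vs 0.5672). Model A shows the stronger effect (|β₁| = 3.2379 vs 0.9514).

Model Comparison:

Goodness of fit (R²):
- Model A: R² = 0.9800 → 98.00% of variance in salary explained
- Model B: R² = 0.5672 → 56.72% of variance in salary explained
- 0.9800 > 0.5672 → Model A has the better fit

Strength of effect — compare |β₁|:
- Model A: β₁ = 3.2379 → predicted salary rises 3.2379 thousand dollars per additional year of experience
- Model B: β₁ = 0.9514 → predicted salary rises 0.9514 thousand dollars per additional year of experience
- |3.2379| > |0.9514| → Model A shows the stronger marginal effect

Note: R² measures how tightly points cluster around the line; β₁ measures how steep the line is — they answer different questions.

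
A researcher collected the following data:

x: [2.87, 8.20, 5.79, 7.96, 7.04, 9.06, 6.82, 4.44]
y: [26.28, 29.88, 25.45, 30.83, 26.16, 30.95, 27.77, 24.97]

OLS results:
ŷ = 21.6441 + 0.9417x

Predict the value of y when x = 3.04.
ŷ = 24.5069

To predict y for x = 3.04, substitute into the regression equation:

ŷ = 21.6441 + 0.9417 × 3.04
ŷ = 21.6441 + 2.8628
ŷ = 24.5069

This is a point prediction; actual observations scatter around it by roughly the residual standard deviation.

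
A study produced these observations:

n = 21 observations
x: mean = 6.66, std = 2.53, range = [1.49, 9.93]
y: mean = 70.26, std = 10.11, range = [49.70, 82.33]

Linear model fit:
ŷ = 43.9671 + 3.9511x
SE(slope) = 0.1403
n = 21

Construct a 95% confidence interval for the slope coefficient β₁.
The 95% CI for β₁ is (3.6575, 4.2447)

Confidence interval for the slope:

The 95% CI for β₁ is: β̂₁ ± t*(α/2, n-2) × SE(β̂₁)

Step 1: Find critical t-value
- Confidence level = 0.95
- Degrees of freedom = n - 2 = 21 - 2 = 19
- t*(α/2, 19) = 2.0930

Step 2: Calculate margin of error
Margin = 2.0930 × 0.1403 = 0.2936

Step 3: Construct interval
CI = 3.9511 ± 0.2936
CI = (3.6575, 4.2447)

Interpretation: intervals built this way capture the true β₁ in 95% of repeated samples; here the plausible range for the per-unit effect of x on y is 3.6575 to 4.2447.
The interval does not include 0, suggesting a significant linear relationship.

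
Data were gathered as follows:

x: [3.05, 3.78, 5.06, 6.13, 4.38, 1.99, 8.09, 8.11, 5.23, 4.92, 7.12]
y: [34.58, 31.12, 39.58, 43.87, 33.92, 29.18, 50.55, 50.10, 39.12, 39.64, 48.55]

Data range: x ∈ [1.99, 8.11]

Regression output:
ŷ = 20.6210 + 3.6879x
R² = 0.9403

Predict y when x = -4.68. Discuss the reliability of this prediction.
The equation gives ŷ = 3.3616; however x = -4.68 is 6.67 units below the observed range, so this extrapolated value should not be trusted.

Prediction calculation:
ŷ = 20.6210 + 3.6879 × (-4.68)
ŷ = 3.3616

Reliability:
- Data range: x ∈ [1.99, 8.11]
- Prediction point: x = -4.68 is 6.67 units below the observed range → this is EXTRAPOLATION, not interpolation

Why that matters here:
- The linear relationship may not hold outside the observed range
- The standard error of prediction grows with (x − x̄)², and x = -4.68 is far from x̄ = 5.26
- There are no observations near this x to validate the fitted line there

The R² = 0.9403 only validates the fit within [1.99, 8.11]; treat ŷ = 3.3616 with caution.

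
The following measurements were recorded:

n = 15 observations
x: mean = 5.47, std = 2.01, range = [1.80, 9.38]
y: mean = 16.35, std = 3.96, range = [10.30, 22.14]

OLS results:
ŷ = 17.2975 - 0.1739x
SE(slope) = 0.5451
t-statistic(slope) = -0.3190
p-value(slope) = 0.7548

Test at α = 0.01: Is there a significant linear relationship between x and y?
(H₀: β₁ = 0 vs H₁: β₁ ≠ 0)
p-value = 0.7548 ≥ α = 0.01, so we fail to reject H₀. The relationship is not significant.

Hypothesis test for the slope coefficient:

H₀: β₁ = 0 (no linear relationship)
H₁: β₁ ≠ 0 (linear relationship exists)

Test statistic: t = β̂₁ / SE(β̂₁) = -0.1739 / 0.5451 = -0.3190

p = 0.7548: how often a slope estimate this far from 0 (in SE units) would arise by chance if β₁ were truly 0.

Decision rule: reject H₀ if p-value < α.
p-value = 0.7548 ≥ α = 0.01 → fail to reject H₀.

There is not sufficient evidence at the 1% significance level to conclude that a linear relationship exists between x and y.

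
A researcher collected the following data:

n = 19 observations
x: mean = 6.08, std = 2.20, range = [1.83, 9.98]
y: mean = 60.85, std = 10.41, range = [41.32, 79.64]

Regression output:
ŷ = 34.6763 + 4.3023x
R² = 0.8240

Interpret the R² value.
R² = 0.8240 means 82.40% of the variation in y is explained by the linear relationship with x. This indicates a strong fit.

R² (coefficient of determination) measures the proportion of variance in y explained by the regression model.

Here R² = 0.8240:
- Explained: 82.40% of the variation in y
- Unexplained (residual): 100% − 82.40% = 17.60%
- Rule of thumb (below 0.3 weak; 0.3 to below 0.7 moderate; 0.7 and above strong) → strong

Note: R² never decreases when predictors are added, so it should not be used alone to compare models of different size.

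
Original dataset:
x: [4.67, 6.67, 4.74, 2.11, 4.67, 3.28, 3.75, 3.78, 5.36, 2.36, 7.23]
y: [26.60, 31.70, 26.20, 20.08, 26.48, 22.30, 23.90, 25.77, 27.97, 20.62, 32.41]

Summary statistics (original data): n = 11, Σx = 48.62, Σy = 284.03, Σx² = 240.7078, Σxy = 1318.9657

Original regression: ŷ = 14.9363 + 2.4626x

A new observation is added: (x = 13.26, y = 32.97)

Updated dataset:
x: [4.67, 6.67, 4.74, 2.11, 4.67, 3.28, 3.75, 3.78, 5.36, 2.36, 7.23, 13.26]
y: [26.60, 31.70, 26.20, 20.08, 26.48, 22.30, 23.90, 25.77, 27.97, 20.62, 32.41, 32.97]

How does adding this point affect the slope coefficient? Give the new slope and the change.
The slope changes from 2.4626 to 1.2468 (change of -1.2158, or -49.4%).

The new point has HIGH LEVERAGE: x = 13.26 is far from the original mean x̄ = 48.62/11 ≈ 4.42 (original range [2.11, 7.23]).

Step 1: Update the sums with the new point (n goes from 11 to 12)
Σx  = 48.62 + 13.26 = 61.88
Σy  = 284.03 + 32.97 = 317.00
Σx² = 240.7078 + 13.26² = 240.7078 + 175.8276 = 416.5354
Σxy = 1318.9657 + 13.26×32.97 = 1318.9657 + 437.1822 = 1756.1479

Step 2: Recompute the slope with b₁ = (nΣxy − ΣxΣy) / (nΣx² − (Σx)²)
Numerator   = 12×1756.1479 − 61.88×317.00 = 21073.7748 − 19615.9600 = 1457.8148
Denominator = 12×416.5354 − 61.88² = 4998.4248 − 3829.1344 = 1169.2904
b₁(new) = 1457.8148 / 1169.2904 = 1.2468

(Same formula on the original sums: (11×1318.9657 − 48.62×284.03) / (11×240.7078 − 48.62²) = 699.0841 / 283.8814 = 2.4626, matching the given fit.)

Step 3: Change in slope
Δβ₁ = 1.2468 − 2.4626 = -1.2158
Relative change = -1.2158 / 2.4626 × 100% = -49.4%
→ the slope decreases when the point is added.

Because the point sits below the extension of the original line at a high-leverage x, it tilts the fit down.
In practice: examine leverage (hᵢ) and Cook's distance rather than deleting it automatically.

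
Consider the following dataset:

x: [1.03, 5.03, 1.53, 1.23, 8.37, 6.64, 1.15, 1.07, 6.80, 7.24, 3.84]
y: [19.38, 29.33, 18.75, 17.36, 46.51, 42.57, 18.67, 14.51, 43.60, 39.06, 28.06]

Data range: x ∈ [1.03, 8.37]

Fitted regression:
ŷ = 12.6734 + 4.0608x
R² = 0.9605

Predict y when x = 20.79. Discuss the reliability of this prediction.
ŷ = 97.0974 (extrapolation — x = 20.79 lies outside [1.03, 8.37], so reliability is low).

Prediction calculation:
ŷ = 12.6734 + 4.0608 × 20.79
ŷ = 97.0974

Reliability:
- Data range: x ∈ [1.03, 8.37]
- Prediction point: x = 20.79 is 12.42 units above the observed range → this is EXTRAPOLATION, not interpolation

Why that matters here:
- R² describes fit only over the sampled x values; it says nothing about behaviour beyond them
- There are no observations near this x to validate the fitted line there

Report the number if required, but flag clearly that it is an extrapolation.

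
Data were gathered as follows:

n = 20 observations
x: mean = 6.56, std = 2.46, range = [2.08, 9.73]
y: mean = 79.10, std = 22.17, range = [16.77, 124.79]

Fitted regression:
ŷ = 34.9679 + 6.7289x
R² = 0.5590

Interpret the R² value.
About 55.90% of the variability in y is accounted for by the regression on x (R² = 0.5590) — a moderate linear fit.

R² (coefficient of determination) measures the proportion of variance in y explained by the regression model.

Here R² = 0.5590:
- Explained: 55.90% of the variation in y
- Unexplained (residual): 100% − 55.90% = 44.10%
- Rule of thumb (below 0.3 weak; 0.3 to below 0.7 moderate; 0.7 and above strong) → moderate

Equivalently, for simple linear regression R² = r², so |r| = √0.5590 ≈ 0.7477.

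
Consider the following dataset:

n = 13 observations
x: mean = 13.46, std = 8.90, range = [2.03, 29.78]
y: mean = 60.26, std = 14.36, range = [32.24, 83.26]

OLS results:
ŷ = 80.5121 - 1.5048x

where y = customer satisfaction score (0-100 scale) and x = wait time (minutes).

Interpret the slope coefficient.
On average, satisfaction score is about 1.5048 points lower for every extra minute of wait time.

β₁ = -1.5048 is the change in predicted satisfaction score (points) per additional minute of wait time.

Interpretation:
- Wait time up by 1 minute → predicted satisfaction score decreases by 1.5048 points
- The effect is assumed constant over the observed range of x (linearity)
- The sign (−) gives the direction; the magnitude 1.5048 gives the size of the effect per minute

(β₀ = 80.5121 is the fitted value at x = 0 and is not part of the slope interpretation.)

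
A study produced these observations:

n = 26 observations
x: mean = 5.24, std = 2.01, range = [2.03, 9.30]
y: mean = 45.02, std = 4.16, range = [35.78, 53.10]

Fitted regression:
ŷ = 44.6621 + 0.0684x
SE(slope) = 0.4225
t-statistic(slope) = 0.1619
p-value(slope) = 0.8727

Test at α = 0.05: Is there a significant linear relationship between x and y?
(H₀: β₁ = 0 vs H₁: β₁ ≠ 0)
p-value = 0.8727 ≥ α = 0.05, so we fail to reject H₀. The relationship is not significant.

Hypothesis test for the slope coefficient:

H₀: β₁ = 0 (no linear relationship)
H₁: β₁ ≠ 0 (linear relationship exists)

Test statistic: t = β̂₁ / SE(β̂₁) = 0.0684 / 0.4225 = 0.1619

The p-value (0.8727) is the probability, under H₀, of a t-statistic at least as extreme as |t| = 0.1619 (two-sided, df = n − 2 = 24).

Decision rule: reject H₀ if p-value < α.
p-value = 0.8727 ≥ α = 0.05 → fail to reject H₀.

There is not sufficient evidence at the 5% significance level to conclude that a linear relationship exists between x and y.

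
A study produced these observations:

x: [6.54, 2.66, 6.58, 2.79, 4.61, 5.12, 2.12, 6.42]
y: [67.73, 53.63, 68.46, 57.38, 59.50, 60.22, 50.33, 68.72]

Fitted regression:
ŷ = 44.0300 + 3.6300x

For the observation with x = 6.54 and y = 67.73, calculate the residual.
Residual = -0.0402

The residual is the difference between the actual value and the predicted value:

Residual = y - ŷ

Step 1: Calculate predicted value
ŷ = 44.0300 + 3.6300 × 6.54
ŷ = 67.7702

Step 2: Calculate residual
Residual = 67.73 - 67.7702
Residual = -0.0402

Sign check: y < ŷ, so the point is below the line and the fit overestimates here.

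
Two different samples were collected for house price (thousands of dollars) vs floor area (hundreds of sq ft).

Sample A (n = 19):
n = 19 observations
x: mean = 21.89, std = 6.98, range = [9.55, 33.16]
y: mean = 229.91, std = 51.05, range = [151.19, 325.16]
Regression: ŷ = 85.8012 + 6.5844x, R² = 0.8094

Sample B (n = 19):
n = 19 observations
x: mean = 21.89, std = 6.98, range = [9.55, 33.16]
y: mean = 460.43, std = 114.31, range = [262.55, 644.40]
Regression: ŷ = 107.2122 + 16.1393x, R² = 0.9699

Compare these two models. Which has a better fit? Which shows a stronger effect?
Model B has the better fit (R² = 0.9699 vs 0.8094). Model B shows the stronger effect (|β₁| = 16.1393 vs 6.5844).

Model Comparison:

Which explains more variance? (R²)
- Model A: R² = 0.8094 → 80.94% of variance in house price explained
- Model B: R² = 0.9699 → 96.99% of variance in house price explained
- 0.9699 > 0.8094 → Model B has the better fit

Effect size (slope magnitude):
- Model A: β₁ = 6.5844 → predicted house price rises 6.5844 thousand dollars per additional hundred sq ft of floor area
- Model B: β₁ = 16.1393 → predicted house price rises 16.1393 thousand dollars per additional hundred sq ft of floor area
- |6.5844| < |16.1393| → Model B shows the stronger marginal effect

Notes:
- The two samples could reflect different populations, time periods, or measurement quality.
- A better fit (higher R²) doesn't necessarily mean a more important relationship.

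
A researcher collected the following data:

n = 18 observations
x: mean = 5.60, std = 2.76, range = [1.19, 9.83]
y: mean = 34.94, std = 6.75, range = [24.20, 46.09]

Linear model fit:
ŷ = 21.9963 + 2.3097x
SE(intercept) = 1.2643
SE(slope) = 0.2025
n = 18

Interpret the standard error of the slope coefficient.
SE(slope) = 0.2025 measures the uncertainty in the estimated slope. The coefficient is estimated precisely (SE/|β̂₁| = 8.8%).

SE(β̂₁) = s / √Sxx, where s is the residual standard deviation and Sxx = Σ(x − x̄)². It is the yardstick for how far β̂₁ = 2.3097 could plausibly be from the true slope.

Relative precision:
- SE / |β̂₁| = 0.2025 / 2.3097 = 8.8%
- Rule of thumb (under 20%: precise; 20% to under 50%: moderately precise; 50% or more: imprecise) → precise

Rough 95% range (±2 SE): 2.3097 ± 0.4050 → (1.9047, 2.7147).

What drives SE(β̂₁): wider spread of x values → smaller SE; more residual scatter → larger SE; larger n (here n = 18) → smaller SE.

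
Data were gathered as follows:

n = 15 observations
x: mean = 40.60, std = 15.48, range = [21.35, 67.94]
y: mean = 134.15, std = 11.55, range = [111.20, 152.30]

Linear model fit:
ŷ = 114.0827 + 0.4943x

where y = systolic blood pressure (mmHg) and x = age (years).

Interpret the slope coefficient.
An increase of one year in age is associated with a 0.4943 mmHg increase in predicted blood pressure.

β₁ = 0.4943 is the change in predicted blood pressure (mmHg) per additional year of age.

Interpretation:
- Age up by 1 year → predicted blood pressure increases by 0.4943 mmHg
- The effect is assumed constant over the observed range of x (linearity)
- The slope describes association in these data, not necessarily a causal effect

The intercept β₀ = 114.0827 is the predicted blood pressure when age = 0; since the smallest observed x is 21.35, this is an extrapolation and mainly anchors the line.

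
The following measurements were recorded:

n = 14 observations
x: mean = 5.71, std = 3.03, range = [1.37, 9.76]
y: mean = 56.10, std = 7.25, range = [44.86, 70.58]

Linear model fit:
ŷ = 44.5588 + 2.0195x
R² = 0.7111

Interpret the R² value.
About 71.11% of the variability in y is accounted for by the regression on x (R² = 0.7111) — a strong linear fit.

R² = 1 − SS_res/SS_tot compares the residual scatter to the total scatter of y about its mean.

Here R² = 0.7111:
- Explained: 71.11% of the variation in y
- Unexplained (residual): 100% − 71.11% = 28.89%
- Rule of thumb (below 0.3 weak; 0.3 to below 0.7 moderate; 0.7 and above strong) → strong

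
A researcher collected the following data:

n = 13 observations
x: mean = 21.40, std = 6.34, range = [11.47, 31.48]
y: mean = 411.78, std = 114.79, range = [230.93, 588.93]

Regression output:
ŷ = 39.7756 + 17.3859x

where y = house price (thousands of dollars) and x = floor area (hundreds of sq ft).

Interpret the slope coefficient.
An increase of one hundred sq ft in floor area is associated with a 17.3859 thousand dollars increase in predicted house price.

β₁ = 17.3859 is the change in predicted house price (thousand dollars) per additional hundred sq ft of floor area.

Interpretation:
- Floor area up by 1 hundred sq ft → predicted house price increases by 17.3859 thousand dollars
- The effect is assumed constant over the observed range of x (linearity)
- The slope describes association in these data, not necessarily a causal effect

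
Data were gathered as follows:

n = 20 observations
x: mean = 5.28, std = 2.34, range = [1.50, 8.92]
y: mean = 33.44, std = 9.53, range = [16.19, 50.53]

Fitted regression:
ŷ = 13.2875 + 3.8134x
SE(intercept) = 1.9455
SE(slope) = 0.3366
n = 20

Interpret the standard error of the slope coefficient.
SE(slope) = 0.3366 measures the uncertainty in the estimated slope. The coefficient is estimated precisely (SE/|β̂₁| = 8.8%).

What SE measures:
- The standard error quantifies the sampling variability of the coefficient estimate
- It is the estimated standard deviation of β̂₁ across hypothetical repeated samples of the same size
- Smaller SE → more precise estimate

Relative precision:
- SE / |β̂₁| = 0.3366 / 3.8134 = 8.8%
- Rule of thumb (under 20%: precise; 20% to under 50%: moderately precise; 50% or more: imprecise) → precise

Rough 95% range (±2 SE): 3.8134 ± 0.6732 → (3.1402, 4.4866).

What drives SE(β̂₁): more residual scatter → larger SE; wider spread of x values → smaller SE.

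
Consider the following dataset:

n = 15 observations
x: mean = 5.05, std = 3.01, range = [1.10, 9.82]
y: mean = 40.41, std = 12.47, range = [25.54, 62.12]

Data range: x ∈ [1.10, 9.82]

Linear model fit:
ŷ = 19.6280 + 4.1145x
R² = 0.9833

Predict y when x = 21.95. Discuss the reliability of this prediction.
ŷ = 109.9413 (extrapolation — x = 21.95 lies outside [1.10, 9.82], so reliability is low).

Prediction calculation:
ŷ = 19.6280 + 4.1145 × 21.95
ŷ = 109.9413

Reliability:
- Data range: x ∈ [1.10, 9.82]
- Prediction point: x = 21.95 is 12.13 units above the observed range → this is EXTRAPOLATION, not interpolation

Why that matters here:
- Real relationships often flatten, saturate, or turn nonlinear at extremes
- R² describes fit only over the sampled x values; it says nothing about behaviour beyond them
- The standard error of prediction grows with (x − x̄)², and x = 21.95 is far from x̄ = 5.05

A defensible statement: 'if the linear trend continued to x = 21.95, y would be about 109.9413' — the premise is untested.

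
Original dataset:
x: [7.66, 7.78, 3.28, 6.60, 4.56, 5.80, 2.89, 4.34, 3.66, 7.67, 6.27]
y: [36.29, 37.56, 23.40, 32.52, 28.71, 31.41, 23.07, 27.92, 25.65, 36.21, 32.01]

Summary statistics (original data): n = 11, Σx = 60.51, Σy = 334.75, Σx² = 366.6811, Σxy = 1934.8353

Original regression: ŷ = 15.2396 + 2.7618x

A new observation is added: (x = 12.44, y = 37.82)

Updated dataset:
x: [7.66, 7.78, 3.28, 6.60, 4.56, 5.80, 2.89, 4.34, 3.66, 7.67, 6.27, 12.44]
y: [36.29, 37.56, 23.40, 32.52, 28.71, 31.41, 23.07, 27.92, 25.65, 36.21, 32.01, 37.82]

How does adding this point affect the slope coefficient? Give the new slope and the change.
The slope changes from 2.7618 to 1.8009 (change of -0.9609, or -34.8%).

The new point has HIGH LEVERAGE: x = 12.44 is far from the original mean x̄ = 60.51/11 ≈ 5.50 (original range [2.89, 7.78]).

Step 1: Update the sums with the new point (n goes from 11 to 12)
Σx  = 60.51 + 12.44 = 72.95
Σy  = 334.75 + 37.82 = 372.57
Σx² = 366.6811 + 12.44² = 366.6811 + 154.7536 = 521.4347
Σxy = 1934.8353 + 12.44×37.82 = 1934.8353 + 470.4808 = 2405.3161

Step 2: Recompute the slope with b₁ = (nΣxy − ΣxΣy) / (nΣx² − (Σx)²)
Numerator   = 12×2405.3161 − 72.95×372.57 = 28863.7932 − 27178.9815 = 1684.8117
Denominator = 12×521.4347 − 72.95² = 6257.2164 − 5321.7025 = 935.5139
b₁(new) = 1684.8117 / 935.5139 = 1.8009

(Same formula on the original sums: (11×1934.8353 − 60.51×334.75) / (11×366.6811 − 60.51²) = 1027.4658 / 372.0320 = 2.7618, matching the given fit.)

Step 3: Change in slope
Δβ₁ = 1.8009 − 2.7618 = -0.9609
Relative change = -0.9609 / 2.7618 × 100% = -34.8%
→ the slope decreases when the point is added.

A high-leverage point only changes the slope if it is off the original line; here y = 37.82 is below the original trend, so the slope decreases.
In practice: check such a point for data-entry or measurement error; refit with and without it and report both if conclusions differ.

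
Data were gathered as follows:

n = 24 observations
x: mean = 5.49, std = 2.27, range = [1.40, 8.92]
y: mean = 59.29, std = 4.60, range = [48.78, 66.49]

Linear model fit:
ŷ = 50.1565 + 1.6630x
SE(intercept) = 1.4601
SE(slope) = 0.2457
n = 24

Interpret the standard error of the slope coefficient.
SE(β̂₁) = 0.2457 is the estimated standard deviation of the slope estimate across repeated samples; relative to β̂₁ = 1.6630 that is 14.8%, a precise estimate.

SE(β̂₁) = 0.2457 says: if we drew many samples of n = 24 from the same population and refit each time, the fitted slopes would scatter with a standard deviation of roughly 0.2457 around the true β₁.

Relative precision:
- SE / |β̂₁| = 0.2457 / 1.6630 = 14.8%
- Rule of thumb (under 20%: precise; 20% to under 50%: moderately precise; 50% or more: imprecise) → precise

Link to interval estimation: a confidence interval for β₁ is β̂₁ ± t* × 0.2457, so SE sets the half-width per unit of t*.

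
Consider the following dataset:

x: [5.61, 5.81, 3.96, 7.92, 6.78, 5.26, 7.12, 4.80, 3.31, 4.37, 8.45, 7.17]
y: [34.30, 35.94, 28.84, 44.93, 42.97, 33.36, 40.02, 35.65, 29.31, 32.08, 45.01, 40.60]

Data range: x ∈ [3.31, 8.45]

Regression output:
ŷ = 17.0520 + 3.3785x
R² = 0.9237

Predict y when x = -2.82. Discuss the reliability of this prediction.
ŷ = 7.5246, but this is extrapolation (below the data range [3.31, 8.45]) and may be unreliable.

Prediction calculation:
ŷ = 17.0520 + 3.3785 × (-2.82)
ŷ = 7.5246

Reliability:
- Data range: x ∈ [3.31, 8.45]
- Prediction point: x = -2.82 is 6.13 units below the observed range → this is EXTRAPOLATION, not interpolation

Why that matters here:
- R² describes fit only over the sampled x values; it says nothing about behaviour beyond them
- The standard error of prediction grows with (x − x̄)², and x = -2.82 is far from x̄ = 5.88
- Real relationships often flatten, saturate, or turn nonlinear at extremes

A defensible statement: 'if the linear trend continued to x = -2.82, y would be about 7.5246' — the premise is untested.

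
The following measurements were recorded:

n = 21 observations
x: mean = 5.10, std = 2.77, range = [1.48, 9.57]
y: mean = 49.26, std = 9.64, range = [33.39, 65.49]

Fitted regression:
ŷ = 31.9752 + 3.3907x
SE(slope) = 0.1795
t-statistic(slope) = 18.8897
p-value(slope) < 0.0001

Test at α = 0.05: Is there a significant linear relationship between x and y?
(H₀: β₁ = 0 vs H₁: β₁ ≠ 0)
Since p-value < 0.0001 < α = 0.05, reject H₀ — the slope is significantly different from 0.

Hypothesis test for the slope coefficient:

H₀: β₁ = 0 (no linear relationship)
H₁: β₁ ≠ 0 (linear relationship exists)

Test statistic: t = β̂₁ / SE(β̂₁) = 3.3907 / 0.1795 = 18.8897

With df = 19, the two-sided p-value for |t| = 18.8897 is <0.0001.

Decision rule: reject H₀ if p-value < α.
p-value < 0.0001 < α = 0.05 → reject H₀.

There is sufficient evidence at the 5% significance level to conclude that a linear relationship exists between x and y.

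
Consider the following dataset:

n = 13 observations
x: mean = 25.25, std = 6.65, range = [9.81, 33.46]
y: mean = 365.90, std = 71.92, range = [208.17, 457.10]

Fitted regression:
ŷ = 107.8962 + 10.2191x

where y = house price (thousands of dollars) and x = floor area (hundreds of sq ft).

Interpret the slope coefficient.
An increase of one hundred sq ft in floor area is associated with a 10.2191 thousand dollars increase in predicted house price.

The slope coefficient β₁ = 10.2191 represents the marginal effect of floor area on house price.

Interpretation:
- Floor area up by 1 hundred sq ft → predicted house price increases by 10.2191 thousand dollars
- The effect is assumed constant over the observed range of x (linearity)
- The sign (+) gives the direction; the magnitude 10.2191 gives the size of the effect per hundred sq ft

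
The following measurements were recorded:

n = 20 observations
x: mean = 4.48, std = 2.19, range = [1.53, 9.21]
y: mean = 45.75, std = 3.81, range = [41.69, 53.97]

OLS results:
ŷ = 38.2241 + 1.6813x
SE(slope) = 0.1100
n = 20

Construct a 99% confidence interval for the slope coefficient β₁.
The 99% CI for β₁ is (1.3647, 1.9979)

Confidence interval for the slope:

The 99% CI for β₁ is: β̂₁ ± t*(α/2, n-2) × SE(β̂₁)

Step 1: Find critical t-value
- Confidence level = 0.99
- Degrees of freedom = n - 2 = 20 - 2 = 18
- t*(α/2, 18) = 2.8784

Step 2: Calculate margin of error
Margin = 2.8784 × 0.1100 = 0.3166

Step 3: Construct interval
CI = 1.6813 ± 0.3166
CI = (1.3647, 1.9979)

Interpretation: intervals built this way capture the true β₁ in 99% of repeated samples; here the plausible range for the per-unit effect of x on y is 1.3647 to 1.9979.
The interval does not include 0, suggesting a significant linear relationship.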